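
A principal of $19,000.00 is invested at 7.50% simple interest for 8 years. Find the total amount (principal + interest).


Total amount formula: A = P(1 + rt) = P + P·r·t
Interest: I = P × r × t = $19,000.00 × 0.075 × 8 = $11,400.00
A = P + I = $19,000.00 + $11,400.00 = $30,400.00

A = P + I = P(1 + rt) = $30,400.00


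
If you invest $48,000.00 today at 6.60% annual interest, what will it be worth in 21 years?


Future value formula: FV = PV × (1 + r)^t
FV = $48,000.00 × (1 + 0.066)^21
FV = $48,000.00 × 3.8273775
FV = $183,714.12

FV = PV × (1 + r)^t = $183,714.12


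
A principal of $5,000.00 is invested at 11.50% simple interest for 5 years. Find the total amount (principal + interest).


Total amount formula: A = P(1 + rt) = P + P·r·t
Interest: I = P × r × t = $5,000.00 × 0.115 × 5 = $2,875.00
A = P + I = $5,000.00 + $2,875.00 = $7,875.00

A = P + I = P(1 + rt) = $7,875.00


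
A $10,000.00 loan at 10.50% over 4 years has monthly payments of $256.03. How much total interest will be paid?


Total paid over the life of the loan = PMT × n.
Total paid = $256.03 × 48 = $12,289.44
Total interest = total paid − principal = $12,289.44 − $10,000.00 = $2,289.44

Total interest = (PMT × n) - PV = $2,289.44


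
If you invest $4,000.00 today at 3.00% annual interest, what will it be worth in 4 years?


Future value formula: FV = PV × (1 + r)^t
FV = $4,000.00 × (1 + 0.03)^4
FV = $4,000.00 × 1.125509
FV = $4,502.04

FV = PV × (1 + r)^t = $4,502.04


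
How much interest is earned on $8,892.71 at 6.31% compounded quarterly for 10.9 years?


Compound interest earned = final amount − principal.
A = P(1 + r/n)^(nt) = $8,892.71 × (1 + 0.0631/4)^(4 × 10.9) = $17,595.68
Interest = A − P = $17,595.68 − $8,892.71 = $8,702.97

Interest = A - P = $8,702.97


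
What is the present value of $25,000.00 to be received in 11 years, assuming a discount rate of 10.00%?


Present value formula: PV = FV / (1 + r)^t
PV = $25,000.00 / (1 + 0.1)^11
PV = $25,000.00 / 2.853117
PV = $8,762.35

PV = FV / (1 + r)^t = $8,762.35


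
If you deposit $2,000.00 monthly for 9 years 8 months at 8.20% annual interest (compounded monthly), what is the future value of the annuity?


Future value of an ordinary annuity: FV = PMT × ((1 + r)^n − 1) / r
Monthly rate r = 0.082/12 ≈ 0.00683333, n = 116
FV = $2,000.00 × ((1 + 0.082/12)^116 − 1) / (0.082/12)
FV = $2,000.00 × 176.097335
FV = $352,194.67

FV = PMT × ((1+r)^n - 1)/r = $352,194.67


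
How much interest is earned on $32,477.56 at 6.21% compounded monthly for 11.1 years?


Compound interest earned = final amount − principal.
A = P(1 + r/n)^(nt) = $32,477.56 × (1 + 0.0621/12)^(12 × 11.1) = $64,591.44
Interest = A − P = $64,591.44 − $32,477.56 = $32,113.88

Interest = A - P = $32,113.88


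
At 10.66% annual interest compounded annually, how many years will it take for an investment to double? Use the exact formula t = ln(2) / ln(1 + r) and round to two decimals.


Doubling condition: (1 + r)^t = 2
Take ln of both sides: t × ln(1 + r) = ln(2)
t = ln(2) / ln(1 + r)
t = 0.693147 / 0.101292
t = 6.84

t = ln(2) / ln(1 + r) = 6.84 years


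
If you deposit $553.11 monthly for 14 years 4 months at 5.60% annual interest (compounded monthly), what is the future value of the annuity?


Future value of an ordinary annuity: FV = PMT × ((1 + r)^n − 1) / r
Monthly rate r = 0.056/12 ≈ 0.00466667, n = 172
FV = $553.11 × ((1 + 0.056/12)^172 − 1) / (0.056/12)
FV = $553.11 × 262.997389
FV = $145,466.49

FV = PMT × ((1+r)^n - 1)/r = $145,466.49


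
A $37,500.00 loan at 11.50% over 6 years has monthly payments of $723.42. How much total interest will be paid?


Total paid over the life of the loan = PMT × n.
Total paid = $723.42 × 72 = $52,086.24
Total interest = total paid − principal = $52,086.24 − $37,500.00 = $14,586.24

Total interest = (PMT × n) - PV = $14,586.24


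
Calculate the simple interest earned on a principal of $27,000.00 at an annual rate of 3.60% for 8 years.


Simple interest formula: I = P × r × t
I = $27,000.00 × 0.036 × 8
I = $7,776.00

I = P × r × t = $7,776.00


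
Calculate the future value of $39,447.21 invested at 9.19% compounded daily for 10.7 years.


Compound interest formula: A = P(1 + r/n)^(nt)
A = $39,447.21 × (1 + 0.0919/365)^(365 × 10.7)
Growth factor: (1 + 0.0919/365)^3905.5 = 2.6730128
A = $39,447.21 × 2.6730128
A = $105,442.90

A = P(1 + r/n)^(nt) = $105,442.90


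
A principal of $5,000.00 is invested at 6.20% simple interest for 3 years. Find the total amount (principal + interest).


Total amount formula: A = P(1 + rt) = P + P·r·t
Interest: I = P × r × t = $5,000.00 × 0.062 × 3 = $930.00
A = P + I = $5,000.00 + $930.00 = $5,930.00

A = P + I = P(1 + rt) = $5,930.00


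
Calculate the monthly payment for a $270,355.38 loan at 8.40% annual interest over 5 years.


Loan payment formula: PMT = PV × r / (1 − (1 + r)^(−n))
Monthly rate r = 0.084/12 = 0.007, n = 60 months
Denominator: 1 − (1 + 0.084/12)^(−60) = 0.3419911
PMT = $270,355.38 × (0.084/12) / 0.3419911
PMT = $5,533.73 per month

PMT = PV × r / (1-(1+r)^(-n)) = $5,533.73/month


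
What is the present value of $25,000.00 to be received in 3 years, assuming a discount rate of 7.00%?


Present value formula: PV = FV / (1 + r)^t
PV = $25,000.00 / (1 + 0.07)^3
PV = $25,000.00 / 1.225043
PV = $20,407.45

PV = FV / (1 + r)^t = $20,407.45


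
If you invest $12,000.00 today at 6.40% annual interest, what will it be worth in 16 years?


Future value formula: FV = PV × (1 + r)^t
FV = $12,000.00 × (1 + 0.064)^16
FV = $12,000.00 × 2.698150
FV = $32,377.80

FV = PV × (1 + r)^t = $32,377.80


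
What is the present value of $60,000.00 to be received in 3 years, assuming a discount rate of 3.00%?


Present value formula: PV = FV / (1 + r)^t
PV = $60,000.00 / (1 + 0.03)^3
PV = $60,000.00 / 1.092727
PV = $54,908.50

PV = FV / (1 + r)^t = $54,908.50


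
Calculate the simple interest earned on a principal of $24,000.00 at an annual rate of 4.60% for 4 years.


Simple interest formula: I = P × r × t
I = $24,000.00 × 0.046 × 4
I = $4,416.00

I = P × r × t = $4,416.00


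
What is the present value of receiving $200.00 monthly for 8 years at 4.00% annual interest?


Present value of an ordinary annuity: PV = PMT × (1 − (1 + r)^(−n)) / r
Monthly rate r = 0.04/12 ≈ 0.00333333, n = 96
PV = $200.00 × (1 − (1 + 0.04/12)^(−96)) / (0.04/12)
PV = $200.00 × 82.039332
PV = $16,407.87

PV = PMT × (1-(1+r)^(-n))/r = $16,407.87


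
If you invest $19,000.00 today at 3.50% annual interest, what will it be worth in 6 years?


Future value formula: FV = PV × (1 + r)^t
FV = $19,000.00 × (1 + 0.035)^6
FV = $19,000.00 × 1.2292553
FV = $23,355.85

FV = PV × (1 + r)^t = $23,355.85


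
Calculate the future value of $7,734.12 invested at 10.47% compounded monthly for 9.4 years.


Compound interest formula: A = P(1 + r/n)^(nt)
A = $7,734.12 × (1 + 0.1047/12)^(12 × 9.4)
Growth factor: (1 + 0.1047/12)^112.8 = 2.664220
A = $7,734.12 × 2.664220
A = $20,605.40

A = P(1 + r/n)^(nt) = $20,605.40


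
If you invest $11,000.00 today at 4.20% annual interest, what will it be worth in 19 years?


Future value formula: FV = PV × (1 + r)^t
FV = $11,000.00 × (1 + 0.042)^19
FV = $11,000.00 × 2.185177
FV = $24,036.95

FV = PV × (1 + r)^t = $24,036.95


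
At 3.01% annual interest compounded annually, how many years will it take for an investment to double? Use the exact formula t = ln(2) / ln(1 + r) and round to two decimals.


Doubling condition: (1 + r)^t = 2
Take ln of both sides: t × ln(1 + r) = ln(2)
t = ln(2) / ln(1 + r)
t = 0.693147 / 0.029656
t = 23.37

t = ln(2) / ln(1 + r) = 23.37 years


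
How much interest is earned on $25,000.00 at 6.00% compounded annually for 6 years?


Compound interest earned = final amount − principal.
A = P(1 + r/n)^(nt) = $25,000.00 × (1 + 0.06/1)^(1 × 6) = $35,462.98
Interest = A − P = $35,462.98 − $25,000.00 = $10,462.98

Interest = A - P = $10,462.98


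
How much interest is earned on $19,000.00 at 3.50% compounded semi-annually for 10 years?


Compound interest earned = final amount − principal.
A = P(1 + r/n)^(nt) = $19,000.00 × (1 + 0.035/2)^(2 × 10) = $26,880.79
Interest = A − P = $26,880.79 − $19,000.00 = $7,880.79

Interest = A - P = $7,880.79


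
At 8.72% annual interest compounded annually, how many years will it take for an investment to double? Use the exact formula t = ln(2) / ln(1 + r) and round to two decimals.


Doubling condition: (1 + r)^t = 2
Take ln of both sides: t × ln(1 + r) = ln(2)
t = ln(2) / ln(1 + r)
t = 0.693147 / 0.083606
t = 8.29

t = ln(2) / ln(1 + r) = 8.29 years


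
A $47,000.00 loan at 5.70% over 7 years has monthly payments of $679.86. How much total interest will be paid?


Total paid over the life of the loan = PMT × n.
Total paid = $679.86 × 84 = $57,108.24
Total interest = total paid − principal = $57,108.24 − $47,000.00 = $10,108.24

Total interest = (PMT × n) - PV = $10,108.24


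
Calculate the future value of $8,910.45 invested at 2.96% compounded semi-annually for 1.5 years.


Compound interest formula: A = P(1 + r/n)^(nt)
A = $8,910.45 × (1 + 0.0296/2)^(2 × 1.5)
Growth factor: (1 + 0.0296/2)^3 = 1.0450604
A = $8,910.45 × 1.0450604
A = $9,311.96

A = P(1 + r/n)^(nt) = $9,311.96


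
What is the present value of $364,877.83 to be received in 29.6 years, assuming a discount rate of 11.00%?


Present value formula: PV = FV / (1 + r)^t
PV = $364,877.83 / (1 + 0.11)^29.6
PV = $364,877.83 / 21.956351
PV = $16,618.33

PV = FV / (1 + r)^t = $16,618.33


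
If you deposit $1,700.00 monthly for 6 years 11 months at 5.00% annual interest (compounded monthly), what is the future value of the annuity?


Future value of an ordinary annuity: FV = PMT × ((1 + r)^n − 1) / r
Monthly rate r = 0.05/12 ≈ 0.00416667, n = 83
FV = $1,700.00 × ((1 + 0.05/12)^83 − 1) / (0.05/12)
FV = $1,700.00 × 98.916500
FV = $168,158.05

FV = PMT × ((1+r)^n - 1)/r = $168,158.05


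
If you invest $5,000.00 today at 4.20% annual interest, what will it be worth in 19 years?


Future value formula: FV = PV × (1 + r)^t
FV = $5,000.00 × (1 + 0.042)^19
FV = $5,000.00 × 2.1851772
FV = $10,925.89

FV = PV × (1 + r)^t = $10,925.89


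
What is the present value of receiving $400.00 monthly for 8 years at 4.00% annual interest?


Present value of an ordinary annuity: PV = PMT × (1 − (1 + r)^(−n)) / r
Monthly rate r = 0.04/12 ≈ 0.00333333, n = 96
PV = $400.00 × (1 − (1 + 0.04/12)^(−96)) / (0.04/12)
PV = $400.00 × 82.039332
PV = $32,815.73

PV = PMT × (1-(1+r)^(-n))/r = $32,815.73


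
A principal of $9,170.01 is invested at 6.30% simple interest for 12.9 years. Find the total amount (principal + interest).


Total amount formula: A = P(1 + rt) = P + P·r·t
Interest: I = P × r × t = $9,170.01 × 0.063 × 12.9 = $7,452.47
A = P + I = $9,170.01 + $7,452.47 = $16,622.48

A = P + I = P(1 + rt) = $16,622.48


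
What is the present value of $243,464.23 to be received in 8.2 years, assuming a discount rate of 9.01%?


Present value formula: PV = FV / (1 + r)^t
PV = $243,464.23 / (1 + 0.0901)^8.2
PV = $243,464.23 / 2.0287288
PV = $120,008.27

PV = FV / (1 + r)^t = $120,008.27


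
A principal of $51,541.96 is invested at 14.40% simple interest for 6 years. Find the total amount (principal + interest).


Total amount formula: A = P(1 + rt) = P + P·r·t
Interest: I = P × r × t = $51,541.96 × 0.144 × 6 = $44,532.25
A = P + I = $51,541.96 + $44,532.25 = $96,074.21

A = P + I = P(1 + rt) = $96,074.21


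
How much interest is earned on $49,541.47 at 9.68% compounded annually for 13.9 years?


Compound interest earned = final amount − principal.
A = P(1 + r/n)^(nt) = $49,541.47 × (1 + 0.0968/1)^(1 × 13.9) = $178,953.55
Interest = A − P = $178,953.55 − $49,541.47 = $129,412.08

Interest = A - P = $129,412.08


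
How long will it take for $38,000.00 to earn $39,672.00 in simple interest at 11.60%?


Rearrange the simple interest formula for t:
I = P × r × t  ⇒  t = I / (P × r)
t = $39,672.00 / ($38,000.00 × 0.116)
t = 9

t = I/(P×r) = 9 years


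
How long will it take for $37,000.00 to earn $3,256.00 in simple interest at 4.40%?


Rearrange the simple interest formula for t:
I = P × r × t  ⇒  t = I / (P × r)
t = $3,256.00 / ($37,000.00 × 0.044)
t = 2

t = I/(P×r) = 2 years


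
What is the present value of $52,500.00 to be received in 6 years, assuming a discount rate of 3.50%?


Present value formula: PV = FV / (1 + r)^t
PV = $52,500.00 / (1 + 0.035)^6
PV = $52,500.00 / 1.2292553
PV = $42,708.78

PV = FV / (1 + r)^t = $42,708.78


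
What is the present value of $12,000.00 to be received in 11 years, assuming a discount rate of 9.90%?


Present value formula: PV = FV / (1 + r)^t
PV = $12,000.00 / (1 + 0.099)^11
PV = $12,000.00 / 2.824715
PV = $4,248.22

PV = FV / (1 + r)^t = $4,248.22


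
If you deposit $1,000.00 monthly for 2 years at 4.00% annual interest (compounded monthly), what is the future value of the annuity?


Future value of an ordinary annuity: FV = PMT × ((1 + r)^n − 1) / r
Monthly rate r = 0.04/12 ≈ 0.00333333, n = 24
FV = $1,000.00 × ((1 + 0.04/12)^24 − 1) / (0.04/12)
FV = $1,000.00 × 24.942888
FV = $24,942.89

FV = PMT × ((1+r)^n - 1)/r = $24,942.89


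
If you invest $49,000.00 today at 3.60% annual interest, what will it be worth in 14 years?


Future value formula: FV = PV × (1 + r)^t
FV = $49,000.00 × (1 + 0.036)^14
FV = $49,000.00 × 1.640728
FV = $80,395.67

FV = PV × (1 + r)^t = $80,395.67


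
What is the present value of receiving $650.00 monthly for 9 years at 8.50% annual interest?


Present value of an ordinary annuity: PV = PMT × (1 − (1 + r)^(−n)) / r
Monthly rate r = 0.085/12 ≈ 0.00708333, n = 108
PV = $650.00 × (1 − (1 + 0.085/12)^(−108)) / (0.085/12)
PV = $650.00 × 75.304875
PV = $48,948.17

PV = PMT × (1-(1+r)^(-n))/r = $48,948.17


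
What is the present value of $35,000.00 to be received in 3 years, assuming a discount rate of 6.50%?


Present value formula: PV = FV / (1 + r)^t
PV = $35,000.00 / (1 + 0.065)^3
PV = $35,000.00 / 1.2079496
PV = $28,974.72

PV = FV / (1 + r)^t = $28,974.72


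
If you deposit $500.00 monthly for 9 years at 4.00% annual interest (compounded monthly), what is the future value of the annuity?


Future value of an ordinary annuity: FV = PMT × ((1 + r)^n − 1) / r
Monthly rate r = 0.04/12 ≈ 0.00333333, n = 108
FV = $500.00 × ((1 + 0.04/12)^108 − 1) / (0.04/12)
FV = $500.00 × 129.741474
FV = $64,870.74

FV = PMT × ((1+r)^n - 1)/r = $64,870.74


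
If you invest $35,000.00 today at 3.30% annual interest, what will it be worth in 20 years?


Future value formula: FV = PV × (1 + r)^t
FV = $35,000.00 × (1 + 0.033)^20
FV = $35,000.00 × 1.9142843
FV = $66,999.95

FV = PV × (1 + r)^t = $66,999.95


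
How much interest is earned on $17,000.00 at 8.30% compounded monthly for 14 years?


Compound interest earned = final amount − principal.
A = P(1 + r/n)^(nt) = $17,000.00 × (1 + 0.083/12)^(12 × 14) = $54,120.51
Interest = A − P = $54,120.51 − $17,000.00 = $37,120.51

Interest = A - P = $37,120.51


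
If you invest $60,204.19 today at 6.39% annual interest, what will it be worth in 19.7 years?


Future value formula: FV = PV × (1 + r)^t
FV = $60,204.19 × (1 + 0.0639)^19.7
FV = $60,204.19 × 3.3880198
FV = $203,972.99

FV = PV × (1 + r)^t = $203,972.99


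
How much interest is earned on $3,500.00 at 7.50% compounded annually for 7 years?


Compound interest earned = final amount − principal.
A = P(1 + r/n)^(nt) = $3,500.00 × (1 + 0.075/1)^(1 × 7) = $5,806.67
Interest = A − P = $5,806.67 − $3,500.00 = $2,306.67

Interest = A - P = $2,306.67


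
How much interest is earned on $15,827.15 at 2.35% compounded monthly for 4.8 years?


Compound interest earned = final amount − principal.
A = P(1 + r/n)^(nt) = $15,827.15 × (1 + 0.0235/12)^(12 × 4.8) = $17,715.08
Interest = A − P = $17,715.08 − $15,827.15 = $1,887.93

Interest = A - P = $1,887.93


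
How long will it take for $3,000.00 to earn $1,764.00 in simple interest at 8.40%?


Rearrange the simple interest formula for t:
I = P × r × t  ⇒  t = I / (P × r)
t = $1,764.00 / ($3,000.00 × 0.084)
t = 7

t = I/(P×r) = 7 years


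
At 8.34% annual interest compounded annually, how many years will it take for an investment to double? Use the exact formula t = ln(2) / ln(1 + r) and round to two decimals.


Doubling condition: (1 + r)^t = 2
Take ln of both sides: t × ln(1 + r) = ln(2)
t = ln(2) / ln(1 + r)
t = 0.693147 / 0.080104
t = 8.65

t = ln(2) / ln(1 + r) = 8.65 years


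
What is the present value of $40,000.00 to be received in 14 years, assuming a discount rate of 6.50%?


Present value formula: PV = FV / (1 + r)^t
PV = $40,000.00 / (1 + 0.065)^14
PV = $40,000.00 / 2.414874
PV = $16,564.01

PV = FV / (1 + r)^t = $16,564.01


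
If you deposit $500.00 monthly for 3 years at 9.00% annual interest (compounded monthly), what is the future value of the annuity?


Future value of an ordinary annuity: FV = PMT × ((1 + r)^n − 1) / r
Monthly rate r = 0.09/12 = 0.0075, n = 36
FV = $500.00 × ((1 + 0.09/12)^36 − 1) / (0.09/12)
FV = $500.00 × 41.152716
FV = $20,576.36

FV = PMT × ((1+r)^n - 1)/r = $20,576.36


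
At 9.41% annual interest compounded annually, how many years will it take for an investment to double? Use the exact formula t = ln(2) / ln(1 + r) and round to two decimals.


Doubling condition: (1 + r)^t = 2
Take ln of both sides: t × ln(1 + r) = ln(2)
t = ln(2) / ln(1 + r)
t = 0.693147 / 0.089932
t = 7.71

t = ln(2) / ln(1 + r) = 7.71 years


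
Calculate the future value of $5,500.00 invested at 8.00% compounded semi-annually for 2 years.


Compound interest formula: A = P(1 + r/n)^(nt)
A = $5,500.00 × (1 + 0.08/2)^(2 × 2)
Growth factor: (1 + 0.08/2)^4 = 1.169859
A = $5,500.00 × 1.169859
A = $6,434.22

A = P(1 + r/n)^(nt) = $6,434.22


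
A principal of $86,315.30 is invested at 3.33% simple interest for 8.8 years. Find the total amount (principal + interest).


Total amount formula: A = P(1 + rt) = P + P·r·t
Interest: I = P × r × t = $86,315.30 × 0.0333 × 8.8 = $25,293.84
A = P + I = $86,315.30 + $25,293.84 = $111,609.14

A = P + I = P(1 + rt) = $111,609.14


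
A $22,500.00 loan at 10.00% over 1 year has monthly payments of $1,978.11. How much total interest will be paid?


Total paid over the life of the loan = PMT × n.
Total paid = $1,978.11 × 12 = $23,737.32
Total interest = total paid − principal = $23,737.32 − $22,500.00 = $1,237.32

Total interest = (PMT × n) - PV = $1,237.32


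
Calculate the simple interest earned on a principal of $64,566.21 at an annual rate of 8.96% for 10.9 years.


Simple interest formula: I = P × r × t
I = $64,566.21 × 0.0896 × 10.9
I = $63,057.94

I = P × r × t = $63,057.94


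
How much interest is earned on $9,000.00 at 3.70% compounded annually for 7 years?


Compound interest earned = final amount − principal.
A = P(1 + r/n)^(nt) = $9,000.00 × (1 + 0.037/1)^(1 × 7) = $11,606.30
Interest = A − P = $11,606.30 − $9,000.00 = $2,606.30

Interest = A - P = $2,606.30


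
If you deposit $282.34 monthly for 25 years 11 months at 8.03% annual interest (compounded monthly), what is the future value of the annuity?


Future value of an ordinary annuity: FV = PMT × ((1 + r)^n − 1) / r
Monthly rate r = 0.0803/12 ≈ 0.00669167, n = 311
FV = $282.34 × ((1 + 0.0803/12)^311 − 1) / (0.0803/12)
FV = $282.34 × 1039.798949
FV = $293,576.84

FV = PMT × ((1+r)^n - 1)/r = $293,576.84


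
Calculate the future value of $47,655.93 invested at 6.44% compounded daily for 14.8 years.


Compound interest formula: A = P(1 + r/n)^(nt)
A = $47,655.93 × (1 + 0.0644/365)^(365 × 14.8)
Growth factor: (1 + 0.0644/365)^5402 = 2.5935716
A = $47,655.93 × 2.5935716
A = $123,599.07

A = P(1 + r/n)^(nt) = $123,599.07


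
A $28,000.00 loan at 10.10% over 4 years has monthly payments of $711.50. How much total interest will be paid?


Total paid over the life of the loan = PMT × n.
Total paid = $711.50 × 48 = $34,152.00
Total interest = total paid − principal = $34,152.00 − $28,000.00 = $6,152.00

Total interest = (PMT × n) - PV = $6,152.00


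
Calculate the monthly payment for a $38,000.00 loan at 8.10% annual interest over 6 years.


Loan payment formula: PMT = PV × r / (1 − (1 + r)^(−n))
Monthly rate r = 0.081/12 = 0.00675, n = 72 months
Denominator: 1 − (1 + 0.081/12)^(−72) = 0.383913
PMT = $38,000.00 × (0.081/12) / 0.383913
PMT = $668.12 per month

PMT = PV × r / (1-(1+r)^(-n)) = $668.12/month


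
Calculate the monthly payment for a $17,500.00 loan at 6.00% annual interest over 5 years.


Loan payment formula: PMT = PV × r / (1 − (1 + r)^(−n))
Monthly rate r = 0.06/12 = 0.005, n = 60 months
Denominator: 1 − (1 + 0.06/12)^(−60) = 0.258628
PMT = $17,500.00 × (0.06/12) / 0.258628
PMT = $338.32 per month

PMT = PV × r / (1-(1+r)^(-n)) = $338.32/month


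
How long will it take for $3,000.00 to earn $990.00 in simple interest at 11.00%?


Rearrange the simple interest formula for t:
I = P × r × t  ⇒  t = I / (P × r)
t = $990.00 / ($3,000.00 × 0.11)
t = 3

t = I/(P×r) = 3 years


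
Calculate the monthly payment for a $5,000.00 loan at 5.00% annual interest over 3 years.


Loan payment formula: PMT = PV × r / (1 − (1 + r)^(−n))
Monthly rate r = 0.05/12 ≈ 0.00416667, n = 36 months
Denominator: 1 − (1 + 0.05/12)^(−36) = 0.139024
PMT = $5,000.00 × (0.05/12) / 0.139024
PMT = $149.85 per month

PMT = PV × r / (1-(1+r)^(-n)) = $149.85/month


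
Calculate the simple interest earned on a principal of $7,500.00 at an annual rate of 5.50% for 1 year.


Simple interest formula: I = P × r × t
I = $7,500.00 × 0.055 × 1
I = $412.50

I = P × r × t = $412.50


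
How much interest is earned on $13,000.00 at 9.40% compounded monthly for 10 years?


Compound interest earned = final amount − principal.
A = P(1 + r/n)^(nt) = $13,000.00 × (1 + 0.094/12)^(12 × 10) = $33,158.09
Interest = A − P = $33,158.09 − $13,000.00 = $20,158.09

Interest = A - P = $20,158.09


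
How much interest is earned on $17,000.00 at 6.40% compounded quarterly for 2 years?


Compound interest earned = final amount − principal.
A = P(1 + r/n)^(nt) = $17,000.00 × (1 + 0.064/4)^(4 × 2) = $19,301.83
Interest = A − P = $19,301.83 − $17,000.00 = $2,301.83

Interest = A - P = $2,301.83


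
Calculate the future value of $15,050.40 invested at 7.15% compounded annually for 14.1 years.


Compound interest formula: A = P(1 + r/n)^(nt)
A = $15,050.40 × (1 + 0.0715/1)^(1 × 14.1)
Growth factor: (1 + 0.0715/1)^14.1 = 2.647827
A = $15,050.40 × 2.647827
A = $39,850.86

A = P(1 + r/n)^(nt) = $39,850.86


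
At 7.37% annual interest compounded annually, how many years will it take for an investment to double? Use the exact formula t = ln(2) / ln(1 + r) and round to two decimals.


Doubling condition: (1 + r)^t = 2
Take ln of both sides: t × ln(1 + r) = ln(2)
t = ln(2) / ln(1 + r)
t = 0.693147 / 0.071111
t = 9.75

t = ln(2) / ln(1 + r) = 9.75 years


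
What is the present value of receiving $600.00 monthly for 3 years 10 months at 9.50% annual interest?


Present value of an ordinary annuity: PV = PMT × (1 − (1 + r)^(−n)) / r
Monthly rate r = 0.095/12 ≈ 0.00791667, n = 46
PV = $600.00 × (1 − (1 + 0.095/12)^(−46)) / (0.095/12)
PV = $600.00 × 38.428754
PV = $23,057.25

PV = PMT × (1-(1+r)^(-n))/r = $23,057.25


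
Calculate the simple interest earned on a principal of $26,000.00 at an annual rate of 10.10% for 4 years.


Simple interest formula: I = P × r × t
I = $26,000.00 × 0.101 × 4
I = $10,504.00

I = P × r × t = $10,504.00


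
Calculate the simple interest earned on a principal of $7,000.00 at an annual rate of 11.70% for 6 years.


Simple interest formula: I = P × r × t
I = $7,000.00 × 0.117 × 6
I = $4,914.00

I = P × r × t = $4,914.00


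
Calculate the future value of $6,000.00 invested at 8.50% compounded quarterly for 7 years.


Compound interest formula: A = P(1 + r/n)^(nt)
A = $6,000.00 × (1 + 0.085/4)^(4 × 7)
Growth factor: (1 + 0.085/4)^28 = 1.8017642
A = $6,000.00 × 1.8017642
A = $10,810.59

A = P(1 + r/n)^(nt) = $10,810.59


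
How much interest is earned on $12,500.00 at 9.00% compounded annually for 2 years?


Compound interest earned = final amount − principal.
A = P(1 + r/n)^(nt) = $12,500.00 × (1 + 0.09/1)^(1 × 2) = $14,851.25
Interest = A − P = $14,851.25 − $12,500.00 = $2,351.25

Interest = A - P = $2,351.25


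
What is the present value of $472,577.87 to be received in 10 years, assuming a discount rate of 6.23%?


Present value formula: PV = FV / (1 + r)^t
PV = $472,577.87 / (1 + 0.0623)^10
PV = $472,577.87 / 1.8300873
PV = $258,226.95

PV = FV / (1 + r)^t = $258,226.95


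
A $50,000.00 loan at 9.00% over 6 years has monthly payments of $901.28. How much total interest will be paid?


Total paid over the life of the loan = PMT × n.
Total paid = $901.28 × 72 = $64,892.16
Total interest = total paid − principal = $64,892.16 − $50,000.00 = $14,892.16

Total interest = (PMT × n) - PV = $14,892.16


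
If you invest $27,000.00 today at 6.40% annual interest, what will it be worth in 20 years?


Future value formula: FV = PV × (1 + r)^t
FV = $27,000.00 × (1 + 0.064)^20
FV = $27,000.00 × 3.4580603
FV = $93,367.63

FV = PV × (1 + r)^t = $93,367.63


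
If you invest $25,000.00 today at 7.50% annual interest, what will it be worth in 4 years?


Future value formula: FV = PV × (1 + r)^t
FV = $25,000.00 × (1 + 0.075)^4
FV = $25,000.00 × 1.3354691
FV = $33,386.73

FV = PV × (1 + r)^t = $33,386.73


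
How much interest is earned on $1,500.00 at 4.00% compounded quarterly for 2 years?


Compound interest earned = final amount − principal.
A = P(1 + r/n)^(nt) = $1,500.00 × (1 + 0.04/4)^(4 × 2) = $1,624.29
Interest = A − P = $1,624.29 − $1,500.00 = $124.29

Interest = A - P = $124.29


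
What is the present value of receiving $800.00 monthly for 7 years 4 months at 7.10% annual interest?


Present value of an ordinary annuity: PV = PMT × (1 − (1 + r)^(−n)) / r
Monthly rate r = 0.071/12 ≈ 0.00591667, n = 88
PV = $800.00 × (1 − (1 + 0.071/12)^(−88)) / (0.071/12)
PV = $800.00 × 68.444523
PV = $54,755.62

PV = PMT × (1-(1+r)^(-n))/r = $54,755.62


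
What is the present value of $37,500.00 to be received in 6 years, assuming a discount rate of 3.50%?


Present value formula: PV = FV / (1 + r)^t
PV = $37,500.00 / (1 + 0.035)^6
PV = $37,500.00 / 1.2292553
PV = $30,506.27

PV = FV / (1 + r)^t = $30,506.27


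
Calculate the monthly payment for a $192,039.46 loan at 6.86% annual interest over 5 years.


Loan payment formula: PMT = PV × r / (1 − (1 + r)^(−n))
Monthly rate r = 0.0686/12 ≈ 0.00571667, n = 60 months
Denominator: 1 − (1 + 0.0686/12)^(−60) = 0.289668
PMT = $192,039.46 × (0.0686/12) / 0.289668
PMT = $3,789.94 per month

PMT = PV × r / (1-(1+r)^(-n)) = $3,789.94/month


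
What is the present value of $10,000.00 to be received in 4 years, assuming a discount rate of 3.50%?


Present value formula: PV = FV / (1 + r)^t
PV = $10,000.00 / (1 + 0.035)^4
PV = $10,000.00 / 1.147523
PV = $8,714.42

PV = FV / (1 + r)^t = $8,714.42


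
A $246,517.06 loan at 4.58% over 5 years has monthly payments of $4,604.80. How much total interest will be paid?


Total paid over the life of the loan = PMT × n.
Total paid = $4,604.80 × 60 = $276,288.00
Total interest = total paid − principal = $276,288.00 − $246,517.06 = $29,770.94

Total interest = (PMT × n) - PV = $29,770.94


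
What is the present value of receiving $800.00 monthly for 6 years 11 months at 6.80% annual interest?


Present value of an ordinary annuity: PV = PMT × (1 − (1 + r)^(−n)) / r
Monthly rate r = 0.068/12 ≈ 0.00566667, n = 83
PV = $800.00 × (1 − (1 + 0.068/12)^(−83)) / (0.068/12)
PV = $800.00 × 66.066354
PV = $52,853.08

PV = PMT × (1-(1+r)^(-n))/r = $52,853.08


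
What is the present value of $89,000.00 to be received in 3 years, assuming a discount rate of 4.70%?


Present value formula: PV = FV / (1 + r)^t
PV = $89,000.00 / (1 + 0.047)^3
PV = $89,000.00 / 1.14773082
PV = $77,544.31

PV = FV / (1 + r)^t = $77,544.31


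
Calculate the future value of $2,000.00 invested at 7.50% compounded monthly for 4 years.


Compound interest formula: A = P(1 + r/n)^(nt)
A = $2,000.00 × (1 + 0.075/12)^(12 × 4)
Growth factor: (1 + 0.075/12)^48 = 1.348599
A = $2,000.00 × 1.348599
A = $2,697.20

A = P(1 + r/n)^(nt) = $2,697.20


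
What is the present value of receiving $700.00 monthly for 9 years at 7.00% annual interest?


Present value of an ordinary annuity: PV = PMT × (1 − (1 + r)^(−n)) / r
Monthly rate r = 0.07/12 ≈ 0.00583333, n = 108
PV = $700.00 × (1 − (1 + 0.07/12)^(−108)) / (0.07/12)
PV = $700.00 × 79.95984996
PV = $55,971.89

PV = PMT × (1-(1+r)^(-n))/r = $55,971.89


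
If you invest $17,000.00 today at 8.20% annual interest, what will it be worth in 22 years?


Future value formula: FV = PV × (1 + r)^t
FV = $17,000.00 × (1 + 0.082)^22
FV = $17,000.00 × 5.6623895
FV = $96,260.62

FV = PV × (1 + r)^t = $96,260.62


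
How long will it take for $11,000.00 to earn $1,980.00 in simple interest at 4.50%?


Rearrange the simple interest formula for t:
I = P × r × t  ⇒  t = I / (P × r)
t = $1,980.00 / ($11,000.00 × 0.045)
t = 4

t = I/(P×r) = 4 years


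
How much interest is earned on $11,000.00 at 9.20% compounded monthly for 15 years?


Compound interest earned = final amount − principal.
A = P(1 + r/n)^(nt) = $11,000.00 × (1 + 0.092/12)^(12 × 15) = $43,494.40
Interest = A − P = $43,494.40 − $11,000.00 = $32,494.40

Interest = A - P = $32,494.40


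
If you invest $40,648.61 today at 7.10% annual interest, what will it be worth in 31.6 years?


Future value formula: FV = PV × (1 + r)^t
FV = $40,648.61 × (1 + 0.071)^31.6
FV = $40,648.61 × 8.736697
FV = $355,134.59

FV = PV × (1 + r)^t = $355,134.59


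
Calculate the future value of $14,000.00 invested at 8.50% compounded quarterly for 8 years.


Compound interest formula: A = P(1 + r/n)^(nt)
A = $14,000.00 × (1 + 0.085/4)^(4 × 8)
Growth factor: (1 + 0.085/4)^32 = 1.959865
A = $14,000.00 × 1.959865
A = $27,438.11

A = P(1 + r/n)^(nt) = $27,438.11


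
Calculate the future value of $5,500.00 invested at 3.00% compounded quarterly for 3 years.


Compound interest formula: A = P(1 + r/n)^(nt)
A = $5,500.00 × (1 + 0.03/4)^(4 × 3)
Growth factor: (1 + 0.03/4)^12 = 1.093807
A = $5,500.00 × 1.093807
A = $6,015.94

A = P(1 + r/n)^(nt) = $6,015.94


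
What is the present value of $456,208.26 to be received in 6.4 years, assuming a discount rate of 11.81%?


Present value formula: PV = FV / (1 + r)^t
PV = $456,208.26 / (1 + 0.1181)^6.4
PV = $456,208.26 / 2.0430366
PV = $223,299.11

PV = FV / (1 + r)^t = $223,299.11


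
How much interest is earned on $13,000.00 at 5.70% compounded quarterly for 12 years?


Compound interest earned = final amount − principal.
A = P(1 + r/n)^(nt) = $13,000.00 × (1 + 0.057/4)^(4 × 12) = $25,639.18
Interest = A − P = $25,639.18 − $13,000.00 = $12,639.18

Interest = A - P = $12,639.18


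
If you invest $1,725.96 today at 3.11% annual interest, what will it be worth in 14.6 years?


Future value formula: FV = PV × (1 + r)^t
FV = $1,725.96 × (1 + 0.0311)^14.6
FV = $1,725.96 × 1.563837
FV = $2,699.12

FV = PV × (1 + r)^t = $2,699.12


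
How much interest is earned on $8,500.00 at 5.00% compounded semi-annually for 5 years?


Compound interest earned = final amount − principal.
A = P(1 + r/n)^(nt) = $8,500.00 × (1 + 0.05/2)^(2 × 5) = $10,880.72
Interest = A − P = $10,880.72 − $8,500.00 = $2,380.72

Interest = A - P = $2,380.72


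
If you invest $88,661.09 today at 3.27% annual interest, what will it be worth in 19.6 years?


Future value formula: FV = PV × (1 + r)^t
FV = $88,661.09 × (1 + 0.0327)^19.6
FV = $88,661.09 × 1.8788576
FV = $166,581.56

FV = PV × (1 + r)^t = $166,581.56


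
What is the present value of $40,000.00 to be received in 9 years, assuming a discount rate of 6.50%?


Present value formula: PV = FV / (1 + r)^t
PV = $40,000.00 / (1 + 0.065)^9
PV = $40,000.00 / 1.762570
PV = $22,694.13

PV = FV / (1 + r)^t = $22,694.13


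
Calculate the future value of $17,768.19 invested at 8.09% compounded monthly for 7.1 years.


Compound interest formula: A = P(1 + r/n)^(nt)
A = $17,768.19 × (1 + 0.0809/12)^(12 × 7.1)
Growth factor: (1 + 0.0809/12)^85.2 = 1.772627
A = $17,768.19 × 1.772627
A = $31,496.37

A = P(1 + r/n)^(nt) = $31,496.37


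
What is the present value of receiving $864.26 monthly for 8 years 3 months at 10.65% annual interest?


Present value of an ordinary annuity: PV = PMT × (1 − (1 + r)^(−n)) / r
Monthly rate r = 0.1065/12 = 0.008875, n = 99
PV = $864.26 × (1 − (1 + 0.1065/12)^(−99)) / (0.1065/12)
PV = $864.26 × 65.693898
PV = $56,776.61

PV = PMT × (1-(1+r)^(-n))/r = $56,776.61


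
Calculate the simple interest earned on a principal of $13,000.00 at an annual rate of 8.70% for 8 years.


Simple interest formula: I = P × r × t
I = $13,000.00 × 0.087 × 8
I = $9,048.00

I = P × r × t = $9,048.00


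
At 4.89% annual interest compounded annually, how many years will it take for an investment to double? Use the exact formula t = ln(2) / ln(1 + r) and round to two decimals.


Doubling condition: (1 + r)^t = 2
Take ln of both sides: t × ln(1 + r) = ln(2)
t = ln(2) / ln(1 + r)
t = 0.693147 / 0.047742
t = 14.52

t = ln(2) / ln(1 + r) = 14.52 years


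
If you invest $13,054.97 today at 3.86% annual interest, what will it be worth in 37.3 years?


Future value formula: FV = PV × (1 + r)^t
FV = $13,054.97 × (1 + 0.0386)^37.3
FV = $13,054.97 × 4.106977
FV = $53,616.46

FV = PV × (1 + r)^t = $53,616.46


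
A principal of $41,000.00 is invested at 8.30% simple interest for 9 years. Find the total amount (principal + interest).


Total amount formula: A = P(1 + rt) = P + P·r·t
Interest: I = P × r × t = $41,000.00 × 0.083 × 9 = $30,627.00
A = P + I = $41,000.00 + $30,627.00 = $71,627.00

A = P + I = P(1 + rt) = $71,627.00


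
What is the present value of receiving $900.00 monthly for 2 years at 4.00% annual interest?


Present value of an ordinary annuity: PV = PMT × (1 − (1 + r)^(−n)) / r
Monthly rate r = 0.04/12 ≈ 0.00333333, n = 24
PV = $900.00 × (1 − (1 + 0.04/12)^(−24)) / (0.04/12)
PV = $900.00 × 23.028251
PV = $20,725.43

PV = PMT × (1-(1+r)^(-n))/r = $20,725.43


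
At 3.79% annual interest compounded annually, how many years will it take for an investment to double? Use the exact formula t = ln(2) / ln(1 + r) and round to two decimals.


Doubling condition: (1 + r)^t = 2
Take ln of both sides: t × ln(1 + r) = ln(2)
t = ln(2) / ln(1 + r)
t = 0.693147 / 0.037199
t = 18.63

t = ln(2) / ln(1 + r) = 18.63 years


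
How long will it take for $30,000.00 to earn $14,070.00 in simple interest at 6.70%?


Rearrange the simple interest formula for t:
I = P × r × t  ⇒  t = I / (P × r)
t = $14,070.00 / ($30,000.00 × 0.067)
t = 7

t = I/(P×r) = 7 years


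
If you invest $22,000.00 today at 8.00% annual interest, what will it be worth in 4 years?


Future value formula: FV = PV × (1 + r)^t
FV = $22,000.00 × (1 + 0.08)^4
FV = $22,000.00 × 1.360489
FV = $29,930.76

FV = PV × (1 + r)^t = $29,930.76


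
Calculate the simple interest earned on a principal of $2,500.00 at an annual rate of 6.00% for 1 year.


Simple interest formula: I = P × r × t
I = $2,500.00 × 0.06 × 1
I = $150.00

I = P × r × t = $150.00


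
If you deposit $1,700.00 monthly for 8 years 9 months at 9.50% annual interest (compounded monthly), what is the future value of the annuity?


Future value of an ordinary annuity: FV = PMT × ((1 + r)^n − 1) / r
Monthly rate r = 0.095/12 ≈ 0.00791667, n = 105
FV = $1,700.00 × ((1 + 0.095/12)^105 − 1) / (0.095/12)
FV = $1,700.00 × 162.781113
FV = $276,727.89

FV = PMT × ((1+r)^n - 1)/r = $276,727.89


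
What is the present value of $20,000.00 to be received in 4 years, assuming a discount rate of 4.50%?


Present value formula: PV = FV / (1 + r)^t
PV = $20,000.00 / (1 + 0.045)^4
PV = $20,000.00 / 1.1925186
PV = $16,771.23

PV = FV / (1 + r)^t = $16,771.23


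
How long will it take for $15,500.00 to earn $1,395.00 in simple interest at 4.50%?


Rearrange the simple interest formula for t:
I = P × r × t  ⇒  t = I / (P × r)
t = $1,395.00 / ($15,500.00 × 0.045)
t = 2

t = I/(P×r) = 2 years


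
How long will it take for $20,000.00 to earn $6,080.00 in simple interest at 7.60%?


Rearrange the simple interest formula for t:
I = P × r × t  ⇒  t = I / (P × r)
t = $6,080.00 / ($20,000.00 × 0.076)
t = 4

t = I/(P×r) = 4 years


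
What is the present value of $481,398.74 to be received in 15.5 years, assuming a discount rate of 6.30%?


Present value formula: PV = FV / (1 + r)^t
PV = $481,398.74 / (1 + 0.063)^15.5
PV = $481,398.74 / 2.5778972
PV = $186,740.86

PV = FV / (1 + r)^t = $186,740.86


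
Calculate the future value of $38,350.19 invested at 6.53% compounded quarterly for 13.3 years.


Compound interest formula: A = P(1 + r/n)^(nt)
A = $38,350.19 × (1 + 0.0653/4)^(4 × 13.3)
Growth factor: (1 + 0.0653/4)^53.2 = 2.366654
A = $38,350.19 × 2.366654
A = $90,761.63

A = P(1 + r/n)^(nt) = $90,761.63


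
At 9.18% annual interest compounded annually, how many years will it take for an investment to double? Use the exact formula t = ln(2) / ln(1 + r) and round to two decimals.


Doubling condition: (1 + r)^t = 2
Take ln of both sides: t × ln(1 + r) = ln(2)
t = ln(2) / ln(1 + r)
t = 0.693147 / 0.087828
t = 7.89

t = ln(2) / ln(1 + r) = 7.89 years


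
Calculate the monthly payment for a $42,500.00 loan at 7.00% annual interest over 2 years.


Loan payment formula: PMT = PV × r / (1 − (1 + r)^(−n))
Monthly rate r = 0.07/12 ≈ 0.00583333, n = 24 months
Denominator: 1 − (1 + 0.07/12)^(−24) = 0.1302881
PMT = $42,500.00 × (0.07/12) / 0.1302881
PMT = $1,902.83 per month

PMT = PV × r / (1-(1+r)^(-n)) = $1,902.83/month


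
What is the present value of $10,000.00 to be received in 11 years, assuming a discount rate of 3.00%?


Present value formula: PV = FV / (1 + r)^t
PV = $10,000.00 / (1 + 0.03)^11
PV = $10,000.00 / 1.384234
PV = $7,224.21

PV = FV / (1 + r)^t = $7,224.21


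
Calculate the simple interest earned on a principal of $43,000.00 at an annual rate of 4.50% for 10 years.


Simple interest formula: I = P × r × t
I = $43,000.00 × 0.045 × 10
I = $19,350.00

I = P × r × t = $19,350.00


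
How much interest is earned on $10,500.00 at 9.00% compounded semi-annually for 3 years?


Compound interest earned = final amount − principal.
A = P(1 + r/n)^(nt) = $10,500.00 × (1 + 0.09/2)^(2 × 3) = $13,673.73
Interest = A − P = $13,673.73 − $10,500.00 = $3,173.73

Interest = A - P = $3,173.73


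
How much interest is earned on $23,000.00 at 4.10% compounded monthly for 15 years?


Compound interest earned = final amount − principal.
A = P(1 + r/n)^(nt) = $23,000.00 × (1 + 0.041/12)^(12 × 15) = $42,497.53
Interest = A − P = $42,497.53 − $23,000.00 = $19,497.53

Interest = A - P = $19,497.53


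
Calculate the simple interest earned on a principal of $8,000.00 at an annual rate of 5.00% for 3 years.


Simple interest formula: I = P × r × t
I = $8,000.00 × 0.05 × 3
I = $1,200.00

I = P × r × t = $1,200.00
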